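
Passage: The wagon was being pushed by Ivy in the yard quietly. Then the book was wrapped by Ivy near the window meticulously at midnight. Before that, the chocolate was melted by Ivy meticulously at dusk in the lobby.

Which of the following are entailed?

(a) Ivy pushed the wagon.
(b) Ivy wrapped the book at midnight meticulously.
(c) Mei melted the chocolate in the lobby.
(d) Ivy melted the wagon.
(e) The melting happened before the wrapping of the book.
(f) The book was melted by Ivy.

(a), (b), (e)

(a) Entailed — 'push' is an activity; 'was pushing' entails that some pushing happened, so 'pushed' holds.
(b) Entailed — this follows by dropping conjuncts from the wrapping event's description.
(c) Not entailed — the passage has Ivy melting the chocolate, not Mei.
(d) Not entailed — Ivy melted the chocolate, not the wagon; the wagon belongs to the pushing event.
(e) Entailed — the narrative places the melting before the wrapping.
(f) Not entailed — Ivy melted the chocolate, not the book; the book belongs to the wrapping event.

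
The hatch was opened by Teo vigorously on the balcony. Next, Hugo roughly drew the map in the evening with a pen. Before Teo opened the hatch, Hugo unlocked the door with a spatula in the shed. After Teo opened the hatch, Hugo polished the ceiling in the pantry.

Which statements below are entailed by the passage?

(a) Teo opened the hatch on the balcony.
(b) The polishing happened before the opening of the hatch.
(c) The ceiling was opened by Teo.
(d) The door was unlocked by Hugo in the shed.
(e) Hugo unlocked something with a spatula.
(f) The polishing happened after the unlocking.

(a), (d), (e), (f)

(a) Entailed — this follows by dropping conjuncts from the opening event's description.
(b) Not entailed — the narrative places the opening before the polishing, not after.
(c) Not entailed — Teo opened the hatch, not the ceiling; the ceiling belongs to the polishing event.
(d) Entailed — the original entails any weakening of itself; this just drops 'with a spatula'.
(e) Entailed — every conjunct here is already in the original unlocking event.
(f) Entailed — the narrative places the unlocking before the polishing.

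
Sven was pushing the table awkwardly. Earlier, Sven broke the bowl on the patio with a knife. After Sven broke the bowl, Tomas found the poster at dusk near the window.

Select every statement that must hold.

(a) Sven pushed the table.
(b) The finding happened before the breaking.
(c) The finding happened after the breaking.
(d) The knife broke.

(a), (c)

(a) Entailed — 'push' is an activity; 'was pushing' entails that some pushing happened, so 'pushed' holds.
(b) Not entailed — the narrative places the breaking before the finding, not after.
(c) Entailed — the narrative places the breaking before the finding.
(d) Not entailed — the bowl is what broke, not the knife.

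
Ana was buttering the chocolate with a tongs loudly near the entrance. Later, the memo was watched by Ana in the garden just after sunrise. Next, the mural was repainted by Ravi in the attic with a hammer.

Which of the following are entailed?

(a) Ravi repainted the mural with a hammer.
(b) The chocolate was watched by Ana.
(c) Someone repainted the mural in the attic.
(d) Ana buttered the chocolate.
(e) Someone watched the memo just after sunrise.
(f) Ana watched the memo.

(a) Entailed — dropping 'in the attic' leaves a sub-description the original still satisfies.
(b) Not entailed — Ana watched the memo, not the chocolate; the chocolate belongs to the buttering event.
(c) Entailed — this follows by dropping conjuncts from the repainting event's description.
(d) Not entailed — 'was buttering' is progressive on an accomplishment; it does not entail the completed 'buttered'.
(e) Entailed — the original entails any weakening of itself; this just drops 'in the garden' and generalizes the agent.
(f) Entailed — dropping 'in the garden', 'just after sunrise' leaves a sub-description the original still satisfies.

(a), (c), (e), (f)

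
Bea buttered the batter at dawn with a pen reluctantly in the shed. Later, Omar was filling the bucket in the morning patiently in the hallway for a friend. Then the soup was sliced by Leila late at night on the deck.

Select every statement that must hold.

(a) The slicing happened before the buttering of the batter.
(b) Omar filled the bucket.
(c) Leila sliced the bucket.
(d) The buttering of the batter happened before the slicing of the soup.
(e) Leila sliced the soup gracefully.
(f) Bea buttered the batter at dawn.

(d), (f)

(a) Not entailed — the narrative places the buttering before the slicing, not after.
(b) Not entailed — 'was filling' is progressive on an accomplishment; it does not entail the completed 'filled'.
(c) Not entailed — Leila sliced the soup, not the bucket; the bucket belongs to the filling event.
(d) Entailed — the narrative places the buttering before the slicing.
(e) Not entailed — 'gracefully' adds information not in the original event.
(f) Entailed — the original entails any weakening of itself; this just drops 'in the shed', 'reluctantly', 'with a pen'.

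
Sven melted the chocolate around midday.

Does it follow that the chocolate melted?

yes

'Sven melted the chocolate' is the causative; it entails the inchoative 'the chocolate melted'.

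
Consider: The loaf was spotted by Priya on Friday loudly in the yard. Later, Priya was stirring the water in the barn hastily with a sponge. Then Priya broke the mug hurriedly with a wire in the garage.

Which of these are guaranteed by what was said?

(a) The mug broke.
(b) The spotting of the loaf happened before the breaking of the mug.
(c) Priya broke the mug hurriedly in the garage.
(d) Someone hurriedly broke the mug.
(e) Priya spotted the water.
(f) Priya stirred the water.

(a) Entailed — 'Priya broke the mug' is causative; it entails the inchoative 'the mug broke'.
(b) Entailed — the narrative places the spotting before the breaking.
(c) Entailed — every conjunct here is already in the original breaking event.
(d) Entailed — every conjunct here is already in the original breaking event.
(e) Not entailed — Priya spotted the loaf, not the water; the water belongs to the stirring event.
(f) Entailed — 'stir' is an activity; 'was stirring' entails that some stirring happened, so 'stirred' holds.

(a), (b), (c), (d), (f)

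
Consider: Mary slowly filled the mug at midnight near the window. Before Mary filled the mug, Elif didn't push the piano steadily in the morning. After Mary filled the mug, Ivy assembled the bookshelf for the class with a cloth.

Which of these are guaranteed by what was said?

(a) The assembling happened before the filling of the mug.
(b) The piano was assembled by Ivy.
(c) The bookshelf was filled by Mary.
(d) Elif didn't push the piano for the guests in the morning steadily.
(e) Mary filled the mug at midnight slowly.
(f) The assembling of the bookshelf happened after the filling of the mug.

(d), (e), (f)

(a) Not entailed — the narrative places the filling before the assembling, not after.
(b) Not entailed — Ivy assembled the bookshelf, not the piano; the piano belongs to the pushing event.
(c) Not entailed — Mary filled the mug, not the bookshelf; the bookshelf belongs to the assembling event.
(d) Entailed — under negation, adding a further restriction is entailed: if no such pushing event occurred, none occurred for the guests either.
(e) Entailed — dropping 'near the window' leaves a sub-description the original still satisfies.
(f) Entailed — the narrative places the filling before the assembling.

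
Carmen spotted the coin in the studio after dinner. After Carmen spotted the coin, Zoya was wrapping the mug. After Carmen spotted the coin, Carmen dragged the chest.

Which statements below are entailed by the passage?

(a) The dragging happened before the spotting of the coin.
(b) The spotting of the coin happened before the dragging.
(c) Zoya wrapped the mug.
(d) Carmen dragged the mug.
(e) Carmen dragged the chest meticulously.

(a) Not entailed — the narrative places the spotting before the dragging, not after.
(b) Entailed — the narrative places the spotting before the dragging.
(c) Not entailed — 'was wrapping' is progressive on an accomplishment; it does not entail the completed 'wrapped'.
(d) Not entailed — Carmen dragged the chest, not the mug; the mug belongs to the wrapping event.
(e) Not entailed — 'meticulously' adds information not in the original event.

(b)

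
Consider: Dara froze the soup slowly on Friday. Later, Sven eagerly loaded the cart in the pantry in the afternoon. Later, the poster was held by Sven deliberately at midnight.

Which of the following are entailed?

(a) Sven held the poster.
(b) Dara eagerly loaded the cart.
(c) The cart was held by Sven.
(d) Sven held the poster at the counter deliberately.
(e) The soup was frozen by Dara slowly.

(a), (e)

(a) Entailed — dropping 'at midnight', 'deliberately' leaves a sub-description the original still satisfies.
(b) Not entailed — the passage has Sven loading the cart, not Dara.
(c) Not entailed — Sven held the poster, not the cart; the cart belongs to the loading event.
(d) Not entailed — 'at the counter' adds information not in the original event.
(e) Entailed — this follows by dropping conjuncts from the freezing event's description.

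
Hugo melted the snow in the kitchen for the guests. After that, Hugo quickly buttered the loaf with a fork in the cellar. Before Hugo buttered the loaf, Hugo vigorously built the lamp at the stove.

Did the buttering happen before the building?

The narrative orders the building before the buttering.

no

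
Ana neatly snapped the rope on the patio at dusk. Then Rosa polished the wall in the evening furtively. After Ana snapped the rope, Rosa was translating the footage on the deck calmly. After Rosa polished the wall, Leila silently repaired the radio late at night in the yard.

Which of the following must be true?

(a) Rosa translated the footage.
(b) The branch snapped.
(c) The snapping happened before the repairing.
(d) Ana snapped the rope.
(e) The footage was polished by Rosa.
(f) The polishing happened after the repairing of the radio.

(a) Not entailed — 'was translating' is progressive on an accomplishment; it does not entail the completed 'translated'.
(b) Not entailed — the rope is what snapped, not the branch.
(c) Entailed — the narrative places the snapping before the repairing.
(d) Entailed — this follows by dropping conjuncts from the snapping event's description.
(e) Not entailed — Rosa polished the wall, not the footage; the footage belongs to the translating event.
(f) Not entailed — the narrative places the polishing before the repairing, not after.

(c), (d)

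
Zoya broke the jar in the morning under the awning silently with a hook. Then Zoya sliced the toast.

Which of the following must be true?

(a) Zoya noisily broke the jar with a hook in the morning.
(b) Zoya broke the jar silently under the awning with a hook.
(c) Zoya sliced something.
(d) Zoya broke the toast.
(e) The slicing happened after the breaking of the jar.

(a) Not entailed — 'noisily' adds a manner not in (and inconsistent with) the original.
(b) Entailed — every conjunct here is already in the original breaking event.
(c) Entailed — this follows by dropping conjuncts from the slicing event's description.
(d) Not entailed — Zoya broke the jar, not the toast; the toast belongs to the slicing event.
(e) Entailed — the narrative places the breaking before the slicing.

(b), (c), (e)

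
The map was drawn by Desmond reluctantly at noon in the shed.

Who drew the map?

'Desmond' marks the agent of the drawing event.

Desmond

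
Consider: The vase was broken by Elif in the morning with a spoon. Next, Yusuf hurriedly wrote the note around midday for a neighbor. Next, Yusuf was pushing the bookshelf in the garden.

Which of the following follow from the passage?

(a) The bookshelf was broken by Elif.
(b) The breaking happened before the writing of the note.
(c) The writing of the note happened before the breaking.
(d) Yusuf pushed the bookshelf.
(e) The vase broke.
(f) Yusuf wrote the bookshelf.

(b), (d), (e)

(a) Not entailed — Elif broke the vase, not the bookshelf; the bookshelf belongs to the pushing event.
(b) Entailed — the narrative places the breaking before the writing.
(c) Not entailed — the narrative places the breaking before the writing, not after.
(d) Entailed — 'push' is an activity; 'was pushing' entails that some pushing happened, so 'pushed' holds.
(e) Entailed — 'Elif broke the vase' is causative; it entails the inchoative 'the vase broke'.
(f) Not entailed — Yusuf wrote the note, not the bookshelf; the bookshelf belongs to the pushing event.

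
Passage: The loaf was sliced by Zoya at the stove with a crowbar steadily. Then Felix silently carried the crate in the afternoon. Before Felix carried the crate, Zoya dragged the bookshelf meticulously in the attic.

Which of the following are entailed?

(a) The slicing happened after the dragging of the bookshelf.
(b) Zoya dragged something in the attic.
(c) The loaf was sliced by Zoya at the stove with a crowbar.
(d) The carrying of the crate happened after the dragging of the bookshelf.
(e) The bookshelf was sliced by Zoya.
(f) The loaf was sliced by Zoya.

(b), (c), (d), (f)

(a) Not entailed — the narrative doesn't order the dragging relative to the slicing.
(b) Entailed — every conjunct here is already in the original dragging event.
(c) Entailed — the original entails any weakening of itself; this just drops 'steadily'.
(d) Entailed — the narrative places the dragging before the carrying.
(e) Not entailed — Zoya sliced the loaf, not the bookshelf; the bookshelf belongs to the dragging event.
(f) Entailed — dropping 'steadily', 'at the stove', 'with a crowbar' leaves a sub-description the original still satisfies.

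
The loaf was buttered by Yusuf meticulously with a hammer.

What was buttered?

the loaf

'the loaf' marks the patient of the buttering event.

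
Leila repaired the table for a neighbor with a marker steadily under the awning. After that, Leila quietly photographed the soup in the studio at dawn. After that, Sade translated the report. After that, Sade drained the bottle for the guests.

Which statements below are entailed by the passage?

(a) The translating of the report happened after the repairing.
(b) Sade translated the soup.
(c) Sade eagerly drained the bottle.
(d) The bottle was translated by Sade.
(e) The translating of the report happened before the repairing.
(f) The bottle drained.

(a) Entailed — the narrative places the repairing before the translating.
(b) Not entailed — Sade translated the report, not the soup; the soup belongs to the photographing event.
(c) Not entailed — 'eagerly' adds information not in the original event.
(d) Not entailed — Sade translated the report, not the bottle; the bottle belongs to the draining event.
(e) Not entailed — the narrative places the repairing before the translating, not after.
(f) Entailed — 'Sade drained the bottle' is causative; it entails the inchoative 'the bottle drained'.

(a), (f)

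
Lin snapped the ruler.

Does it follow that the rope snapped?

Nothing is said about any rope; only the ruler is affected.

no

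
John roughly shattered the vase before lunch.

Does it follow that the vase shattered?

yes

'John shattered the vase' is the causative; it entails the inchoative 'the vase shattered'.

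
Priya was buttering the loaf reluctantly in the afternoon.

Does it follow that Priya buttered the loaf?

'was buttering' is progressive; for an accomplishment like 'butter the loaf', it doesn't entail completion.

no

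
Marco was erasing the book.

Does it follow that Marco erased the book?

'was erasing' is progressive; for an accomplishment like 'erase the book', it doesn't entail completion.

no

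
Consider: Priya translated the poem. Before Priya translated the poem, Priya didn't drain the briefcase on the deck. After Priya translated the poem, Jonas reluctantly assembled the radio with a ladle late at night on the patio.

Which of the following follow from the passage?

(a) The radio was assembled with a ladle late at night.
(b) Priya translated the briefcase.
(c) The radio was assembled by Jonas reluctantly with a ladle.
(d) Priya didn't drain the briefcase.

(a) Entailed — every conjunct here is already in the original assembling event.
(b) Not entailed — Priya translated the poem, not the briefcase; the briefcase belongs to the draining event.
(c) Entailed — the original entails any weakening of itself; this just drops 'late at night', 'on the patio'.
(d) Not entailed — dropping 'on the deck' under negation is not valid — the original leaves open that Priya drained the briefcase some other way.

(a), (c)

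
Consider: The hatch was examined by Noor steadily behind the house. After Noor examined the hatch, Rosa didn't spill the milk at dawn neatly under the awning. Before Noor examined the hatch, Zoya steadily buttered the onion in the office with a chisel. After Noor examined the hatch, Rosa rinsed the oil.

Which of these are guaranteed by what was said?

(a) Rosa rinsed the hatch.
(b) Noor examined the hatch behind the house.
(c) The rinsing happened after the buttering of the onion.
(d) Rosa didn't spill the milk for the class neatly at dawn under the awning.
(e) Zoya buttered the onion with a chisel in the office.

(b), (c), (d), (e)

(a) Not entailed — Rosa rinsed the oil, not the hatch; the hatch belongs to the examining event.
(b) Entailed — every conjunct here is already in the original examining event.
(c) Entailed — the narrative places the buttering before the rinsing.
(d) Entailed — under negation, adding a further restriction is entailed: if no such spilling event occurred, none occurred for the class either.
(e) Entailed — dropping 'steadily' leaves a sub-description the original still satisfies.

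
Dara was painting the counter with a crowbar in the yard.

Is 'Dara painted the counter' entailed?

no

'was painting' is progressive; for an accomplishment like 'paint the counter', it doesn't entail completion.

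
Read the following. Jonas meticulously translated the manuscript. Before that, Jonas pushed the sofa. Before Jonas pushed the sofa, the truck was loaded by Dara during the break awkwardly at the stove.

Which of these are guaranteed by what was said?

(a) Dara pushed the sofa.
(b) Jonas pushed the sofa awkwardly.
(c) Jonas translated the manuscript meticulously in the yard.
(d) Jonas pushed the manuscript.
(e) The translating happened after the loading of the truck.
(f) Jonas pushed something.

(a) Not entailed — the passage has Jonas pushing the sofa, not Dara.
(b) Not entailed — 'awkwardly' adds information not in the original event.
(c) Not entailed — 'in the yard' adds information not in the original event.
(d) Not entailed — Jonas pushed the sofa, not the manuscript; the manuscript belongs to the translating event.
(e) Entailed — the narrative places the loading before the translating.
(f) Entailed — generalizing the patient leaves a sub-description the original still satisfies.

(e), (f)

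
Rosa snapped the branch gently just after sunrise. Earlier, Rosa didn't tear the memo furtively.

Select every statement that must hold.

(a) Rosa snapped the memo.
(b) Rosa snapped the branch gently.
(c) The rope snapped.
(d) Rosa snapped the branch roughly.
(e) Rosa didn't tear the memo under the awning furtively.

(b), (e)

(a) Not entailed — Rosa snapped the branch, not the memo; the memo belongs to the tearing event.
(b) Entailed — the original entails any weakening of itself; this just drops 'just after sunrise'.
(c) Not entailed — the branch is what snapped, not the rope.
(d) Not entailed — 'roughly' adds a manner not in (and inconsistent with) the original.
(e) Entailed — under negation, adding a further restriction is entailed: if no such tearing event occurred, none occurred under the awning either.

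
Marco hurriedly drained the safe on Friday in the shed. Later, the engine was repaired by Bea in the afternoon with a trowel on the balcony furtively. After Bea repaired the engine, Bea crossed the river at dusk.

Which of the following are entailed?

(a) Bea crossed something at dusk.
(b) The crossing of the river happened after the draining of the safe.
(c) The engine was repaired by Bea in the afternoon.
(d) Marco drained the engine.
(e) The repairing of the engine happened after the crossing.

(a), (b), (c)

(a) Entailed — generalizing the patient leaves a sub-description the original still satisfies.
(b) Entailed — the narrative places the draining before the crossing.
(c) Entailed — every conjunct here is already in the original repairing event.
(d) Not entailed — Marco drained the safe, not the engine; the engine belongs to the repairing event.
(e) Not entailed — the narrative places the repairing before the crossing, not after.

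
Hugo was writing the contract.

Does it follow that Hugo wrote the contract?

'was writing' is progressive; for an accomplishment like 'write the contract', it doesn't entail completion.

no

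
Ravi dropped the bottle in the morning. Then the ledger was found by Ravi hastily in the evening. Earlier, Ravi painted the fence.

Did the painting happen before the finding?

yes

The narrative orders the painting before the finding.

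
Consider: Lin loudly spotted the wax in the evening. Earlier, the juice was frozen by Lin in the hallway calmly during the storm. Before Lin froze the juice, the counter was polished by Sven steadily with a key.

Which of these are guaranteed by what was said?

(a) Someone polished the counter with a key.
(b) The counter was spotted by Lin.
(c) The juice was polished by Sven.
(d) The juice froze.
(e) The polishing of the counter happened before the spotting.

(a) Entailed — the original entails any weakening of itself; this just drops 'steadily' and generalizes the agent.
(b) Not entailed — Lin spotted the wax, not the counter; the counter belongs to the polishing event.
(c) Not entailed — Sven polished the counter, not the juice; the juice belongs to the freezing event.
(d) Entailed — 'Lin froze the juice' is causative; it entails the inchoative 'the juice froze'.
(e) Entailed — the narrative places the polishing before the spotting.

(a), (d), (e)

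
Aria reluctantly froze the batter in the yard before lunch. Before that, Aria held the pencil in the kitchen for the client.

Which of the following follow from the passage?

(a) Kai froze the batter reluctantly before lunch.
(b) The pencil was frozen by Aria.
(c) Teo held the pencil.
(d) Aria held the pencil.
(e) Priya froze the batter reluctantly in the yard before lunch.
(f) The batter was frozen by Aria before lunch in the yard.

(d), (f)

(a) Not entailed — the passage has Aria freezing the batter, not Kai.
(b) Not entailed — Aria froze the batter, not the pencil; the pencil belongs to the holding event.
(c) Not entailed — the passage has Aria holding the pencil, not Teo.
(d) Entailed — the original entails any weakening of itself; this just drops 'for the client', 'in the kitchen'.
(e) Not entailed — the passage has Aria freezing the batter, not Priya.
(f) Entailed — this follows by dropping conjuncts from the freezing event's description.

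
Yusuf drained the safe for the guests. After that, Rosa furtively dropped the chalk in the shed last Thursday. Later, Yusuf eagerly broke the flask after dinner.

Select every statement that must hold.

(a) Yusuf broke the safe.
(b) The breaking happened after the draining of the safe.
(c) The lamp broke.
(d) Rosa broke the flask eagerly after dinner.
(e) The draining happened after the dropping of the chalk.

(a) Not entailed — Yusuf broke the flask, not the safe; the safe belongs to the draining event.
(b) Entailed — the narrative places the draining before the breaking.
(c) Not entailed — the flask is what broke, not the lamp.
(d) Not entailed — the passage has Yusuf breaking the flask, not Rosa.
(e) Not entailed — the narrative places the draining before the dropping, not after.

(b)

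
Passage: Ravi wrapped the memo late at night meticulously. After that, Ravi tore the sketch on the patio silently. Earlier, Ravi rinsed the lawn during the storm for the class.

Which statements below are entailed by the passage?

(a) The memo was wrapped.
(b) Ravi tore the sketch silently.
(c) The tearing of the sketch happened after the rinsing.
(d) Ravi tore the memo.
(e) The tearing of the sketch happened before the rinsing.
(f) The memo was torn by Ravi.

(a) Entailed — the original entails any weakening of itself; this just drops 'late at night', 'meticulously' and generalizes the agent.
(b) Entailed — dropping 'on the patio' leaves a sub-description the original still satisfies.
(c) Entailed — the narrative places the rinsing before the tearing.
(d) Not entailed — Ravi tore the sketch, not the memo; the memo belongs to the wrapping event.
(e) Not entailed — the narrative places the rinsing before the tearing, not after.
(f) Not entailed — Ravi tore the sketch, not the memo; the memo belongs to the wrapping event.

(a), (b), (c)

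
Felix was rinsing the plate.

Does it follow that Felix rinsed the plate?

'rinse' is atelic; if Felix was rinsing the plate, then Felix rinsed the plate (for some time).

yes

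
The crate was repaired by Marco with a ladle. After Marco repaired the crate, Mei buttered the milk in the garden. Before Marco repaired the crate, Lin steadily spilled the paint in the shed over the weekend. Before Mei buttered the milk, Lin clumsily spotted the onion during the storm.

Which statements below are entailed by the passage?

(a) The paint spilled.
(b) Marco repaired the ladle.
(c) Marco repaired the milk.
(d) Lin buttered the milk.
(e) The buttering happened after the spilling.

(a) Entailed — 'Lin spilled the paint' is causative; it entails the inchoative 'the paint spilled'.
(b) Not entailed — the ladle is the instrument, not what was repaired.
(c) Not entailed — Marco repaired the crate, not the milk; the milk belongs to the buttering event.
(d) Not entailed — the passage has Mei buttering the milk, not Lin.
(e) Entailed — the narrative places the spilling before the buttering.

(a), (e)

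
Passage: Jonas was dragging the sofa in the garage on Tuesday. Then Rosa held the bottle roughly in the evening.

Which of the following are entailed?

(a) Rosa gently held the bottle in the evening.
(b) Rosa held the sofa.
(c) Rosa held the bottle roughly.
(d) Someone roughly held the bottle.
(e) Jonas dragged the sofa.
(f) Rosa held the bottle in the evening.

(c), (d), (e), (f)

(a) Not entailed — 'gently' adds a manner not in (and inconsistent with) the original.
(b) Not entailed — Rosa held the bottle, not the sofa; the sofa belongs to the dragging event.
(c) Entailed — dropping 'in the evening' leaves a sub-description the original still satisfies.
(d) Entailed — dropping 'in the evening' and generalizing the agent leaves a sub-description the original still satisfies.
(e) Entailed — 'drag' is an activity; 'was dragging' entails that some dragging happened, so 'dragged' holds.
(f) Entailed — every conjunct here is already in the original holding event.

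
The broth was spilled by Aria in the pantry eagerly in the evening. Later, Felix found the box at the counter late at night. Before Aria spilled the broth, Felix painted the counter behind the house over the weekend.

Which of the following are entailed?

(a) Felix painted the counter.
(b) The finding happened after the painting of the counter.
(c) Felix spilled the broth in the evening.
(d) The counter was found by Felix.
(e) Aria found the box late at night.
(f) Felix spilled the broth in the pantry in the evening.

(a), (b)

(a) Entailed — dropping 'over the weekend', 'behind the house' leaves a sub-description the original still satisfies.
(b) Entailed — the narrative places the painting before the finding.
(c) Not entailed — the passage has Aria spilling the broth, not Felix.
(d) Not entailed — Felix found the box, not the counter; the counter belongs to the painting event.
(e) Not entailed — the passage has Felix finding the box, not Aria.
(f) Not entailed — the passage has Aria spilling the broth, not Felix.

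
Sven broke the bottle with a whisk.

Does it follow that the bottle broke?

yes

'Sven broke the bottle' is the causative; it entails the inchoative 'the bottle broke'.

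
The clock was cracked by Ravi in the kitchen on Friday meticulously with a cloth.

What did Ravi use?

'with a cloth' marks the instrument of the cracking event.

a cloth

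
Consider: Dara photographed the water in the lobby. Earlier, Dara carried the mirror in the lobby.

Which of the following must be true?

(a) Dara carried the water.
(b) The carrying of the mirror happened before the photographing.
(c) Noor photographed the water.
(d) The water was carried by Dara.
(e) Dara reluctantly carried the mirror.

(b)

(a) Not entailed — Dara carried the mirror, not the water; the water belongs to the photographing event.
(b) Entailed — the narrative places the carrying before the photographing.
(c) Not entailed — the passage has Dara photographing the water, not Noor.
(d) Not entailed — Dara carried the mirror, not the water; the water belongs to the photographing event.
(e) Not entailed — 'reluctantly' adds information not in the original event.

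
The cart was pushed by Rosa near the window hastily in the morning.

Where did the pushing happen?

'near the window' marks the location of the pushing event.

near the window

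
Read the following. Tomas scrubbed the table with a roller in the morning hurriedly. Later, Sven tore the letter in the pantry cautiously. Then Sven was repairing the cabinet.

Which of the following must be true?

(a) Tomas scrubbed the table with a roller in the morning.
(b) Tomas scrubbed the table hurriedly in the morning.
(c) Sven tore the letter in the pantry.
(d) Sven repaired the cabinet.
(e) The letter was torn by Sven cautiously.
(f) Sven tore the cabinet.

(a), (b), (c), (e)

(a) Entailed — every conjunct here is already in the original scrubbing event.
(b) Entailed — every conjunct here is already in the original scrubbing event.
(c) Entailed — every conjunct here is already in the original tearing event.
(d) Not entailed — 'was repairing' is progressive on an accomplishment; it does not entail the completed 'repaired'.
(e) Entailed — the original entails any weakening of itself; this just drops 'in the pantry'.
(f) Not entailed — Sven tore the letter, not the cabinet; the cabinet belongs to the repairing event.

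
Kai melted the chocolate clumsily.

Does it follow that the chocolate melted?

'Kai melted the chocolate' is the causative; it entails the inchoative 'the chocolate melted'.

yes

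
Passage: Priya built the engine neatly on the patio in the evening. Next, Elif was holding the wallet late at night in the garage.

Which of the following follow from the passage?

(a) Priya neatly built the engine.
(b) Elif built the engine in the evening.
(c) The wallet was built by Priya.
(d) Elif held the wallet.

(a) Entailed — this follows by dropping conjuncts from the building event's description.
(b) Not entailed — the passage has Priya building the engine, not Elif.
(c) Not entailed — Priya built the engine, not the wallet; the wallet belongs to the holding event.
(d) Entailed — 'hold' is an activity; 'was holding' entails that some holding happened, so 'held' holds.

(a), (d)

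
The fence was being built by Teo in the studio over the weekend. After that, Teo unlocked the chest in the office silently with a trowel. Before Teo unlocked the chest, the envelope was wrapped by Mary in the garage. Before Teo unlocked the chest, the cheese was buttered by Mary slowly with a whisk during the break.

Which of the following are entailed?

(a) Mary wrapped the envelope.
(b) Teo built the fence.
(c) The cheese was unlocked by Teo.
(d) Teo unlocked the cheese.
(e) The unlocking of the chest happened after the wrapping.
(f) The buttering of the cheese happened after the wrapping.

(a), (e)

(a) Entailed — dropping 'in the garage' leaves a sub-description the original still satisfies.
(b) Not entailed — 'was building' is progressive on an accomplishment; it does not entail the completed 'built'.
(c) Not entailed — Teo unlocked the chest, not the cheese; the cheese belongs to the buttering event.
(d) Not entailed — Teo unlocked the chest, not the cheese; the cheese belongs to the buttering event.
(e) Entailed — the narrative places the wrapping before the unlocking.
(f) Not entailed — the narrative doesn't order the wrapping relative to the buttering.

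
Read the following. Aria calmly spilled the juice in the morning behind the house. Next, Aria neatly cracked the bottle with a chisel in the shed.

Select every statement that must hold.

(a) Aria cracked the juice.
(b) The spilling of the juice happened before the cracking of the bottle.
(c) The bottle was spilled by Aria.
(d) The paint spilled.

(b)

(a) Not entailed — Aria cracked the bottle, not the juice; the juice belongs to the spilling event.
(b) Entailed — the narrative places the spilling before the cracking.
(c) Not entailed — Aria spilled the juice, not the bottle; the bottle belongs to the cracking event.
(d) Not entailed — the juice is what spilled, not the paint.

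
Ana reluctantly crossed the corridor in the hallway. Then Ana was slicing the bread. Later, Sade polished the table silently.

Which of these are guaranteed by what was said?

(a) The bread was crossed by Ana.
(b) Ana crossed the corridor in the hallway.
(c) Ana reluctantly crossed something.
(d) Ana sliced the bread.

(b), (c)

(a) Not entailed — Ana crossed the corridor, not the bread; the bread belongs to the slicing event.
(b) Entailed — this follows by dropping conjuncts from the crossing event's description.
(c) Entailed — the original entails any weakening of itself; this just drops 'in the hallway' and generalizes the patient.
(d) Not entailed — 'was slicing' is progressive on an accomplishment; it does not entail the completed 'sliced'.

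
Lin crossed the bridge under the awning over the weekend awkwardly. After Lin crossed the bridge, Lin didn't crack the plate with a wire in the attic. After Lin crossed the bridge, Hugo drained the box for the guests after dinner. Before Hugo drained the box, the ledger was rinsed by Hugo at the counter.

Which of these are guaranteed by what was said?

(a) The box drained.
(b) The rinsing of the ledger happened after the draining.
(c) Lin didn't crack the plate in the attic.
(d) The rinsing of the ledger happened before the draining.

(a) Entailed — 'Hugo drained the box' is causative; it entails the inchoative 'the box drained'.
(b) Not entailed — the narrative places the rinsing before the draining, not after.
(c) Not entailed — dropping 'with a wire' under negation is not valid — the original leaves open that Lin cracked the plate some other way.
(d) Entailed — the narrative places the rinsing before the draining.

(a), (d)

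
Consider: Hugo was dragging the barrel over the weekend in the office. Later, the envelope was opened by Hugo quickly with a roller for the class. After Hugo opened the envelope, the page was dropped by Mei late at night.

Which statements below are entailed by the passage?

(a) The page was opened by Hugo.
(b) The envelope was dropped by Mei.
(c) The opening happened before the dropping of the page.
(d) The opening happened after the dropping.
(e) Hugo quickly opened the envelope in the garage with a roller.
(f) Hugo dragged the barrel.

(c), (f)

(a) Not entailed — Hugo opened the envelope, not the page; the page belongs to the dropping event.
(b) Not entailed — Mei dropped the page, not the envelope; the envelope belongs to the opening event.
(c) Entailed — the narrative places the opening before the dropping.
(d) Not entailed — the narrative places the opening before the dropping, not after.
(e) Not entailed — 'in the garage' adds information not in the original event.
(f) Entailed — 'drag' is an activity; 'was dragging' entails that some dragging happened, so 'dragged' holds.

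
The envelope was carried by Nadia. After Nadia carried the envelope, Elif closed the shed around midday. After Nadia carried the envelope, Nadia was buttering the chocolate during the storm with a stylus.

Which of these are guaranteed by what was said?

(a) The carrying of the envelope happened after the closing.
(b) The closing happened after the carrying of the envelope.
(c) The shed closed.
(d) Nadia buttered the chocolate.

(b), (c)

(a) Not entailed — the narrative places the carrying before the closing, not after.
(b) Entailed — the narrative places the carrying before the closing.
(c) Entailed — 'Elif closed the shed' is causative; it entails the inchoative 'the shed closed'.
(d) Not entailed — 'was buttering' is progressive on an accomplishment; it does not entail the completed 'buttered'.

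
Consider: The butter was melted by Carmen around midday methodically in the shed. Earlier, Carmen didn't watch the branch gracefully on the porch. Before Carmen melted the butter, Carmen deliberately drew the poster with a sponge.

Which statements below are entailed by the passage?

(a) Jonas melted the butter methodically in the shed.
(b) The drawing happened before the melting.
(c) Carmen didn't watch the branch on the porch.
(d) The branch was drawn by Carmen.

(b)

(a) Not entailed — the passage has Carmen melting the butter, not Jonas.
(b) Entailed — the narrative places the drawing before the melting.
(c) Not entailed — dropping 'gracefully' under negation is not valid — the original leaves open that Carmen watched the branch some other way.
(d) Not entailed — Carmen drew the poster, not the branch; the branch belongs to the watching event.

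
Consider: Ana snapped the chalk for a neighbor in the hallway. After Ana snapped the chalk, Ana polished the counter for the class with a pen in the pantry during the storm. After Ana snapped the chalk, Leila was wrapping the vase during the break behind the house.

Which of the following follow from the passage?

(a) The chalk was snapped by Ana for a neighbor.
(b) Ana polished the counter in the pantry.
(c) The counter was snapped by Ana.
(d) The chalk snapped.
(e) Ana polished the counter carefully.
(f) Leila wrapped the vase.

(a) Entailed — dropping 'in the hallway' leaves a sub-description the original still satisfies.
(b) Entailed — every conjunct here is already in the original polishing event.
(c) Not entailed — Ana snapped the chalk, not the counter; the counter belongs to the polishing event.
(d) Entailed — 'Ana snapped the chalk' is causative; it entails the inchoative 'the chalk snapped'.
(e) Not entailed — 'carefully' adds information not in the original event.
(f) Not entailed — 'was wrapping' is progressive on an accomplishment; it does not entail the completed 'wrapped'.

(a), (b), (d)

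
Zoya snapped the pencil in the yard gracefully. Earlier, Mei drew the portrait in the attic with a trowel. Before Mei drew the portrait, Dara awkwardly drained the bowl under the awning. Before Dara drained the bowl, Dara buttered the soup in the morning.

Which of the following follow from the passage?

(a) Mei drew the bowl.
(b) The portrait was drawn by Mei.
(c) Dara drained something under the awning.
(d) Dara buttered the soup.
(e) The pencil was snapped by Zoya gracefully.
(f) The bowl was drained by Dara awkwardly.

(a) Not entailed — Mei drew the portrait, not the bowl; the bowl belongs to the draining event.
(b) Entailed — dropping 'with a trowel', 'in the attic' leaves a sub-description the original still satisfies.
(c) Entailed — dropping 'awkwardly' and generalizing the patient leaves a sub-description the original still satisfies.
(d) Entailed — dropping 'in the morning' leaves a sub-description the original still satisfies.
(e) Entailed — dropping 'in the yard' leaves a sub-description the original still satisfies.
(f) Entailed — every conjunct here is already in the original draining event.

(b), (c), (d), (e), (f)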